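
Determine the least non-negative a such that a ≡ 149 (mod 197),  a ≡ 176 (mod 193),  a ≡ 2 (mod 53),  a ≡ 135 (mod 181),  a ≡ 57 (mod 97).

2608251584

Combine the congruences pairwise.
From a ≡ 149 (mod 197) write a = 149 + 197t. Substituting into a ≡ 176 (mod 193) gives 197t ≡ 27 (mod 193), and since 4⁻¹ ≡ 145 (mod 193), t ≡ 55. Hence a ≡ 149 + 197·55 = 10984 (mod 38021).
From a ≡ 10984 (mod 38021) write a = 10984 + 38021t. Substituting into a ≡ 2 (mod 53) gives 38021t ≡ 42 (mod 53), and since 20⁻¹ ≡ 8 (mod 53), t ≡ 18. Hence a ≡ 10984 + 38021·18 = 695362 (mod 2015113).
From a ≡ 695362 (mod 2015113) write a = 695362 + 2015113t. Substituting into a ≡ 135 (mod 181) gives 2015113t ≡ 175 (mod 181), and since 40⁻¹ ≡ 86 (mod 181), t ≡ 27. Hence a ≡ 695362 + 2015113·27 = 55103413 (mod 364735453).
From a ≡ 55103413 (mod 364735453) write a = 55103413 + 364735453t. Substituting into a ≡ 57 (mod 97) gives 364735453t ≡ 16 (mod 97), and since 30⁻¹ ≡ 55 (mod 97), t ≡ 7. Hence a ≡ 55103413 + 364735453·7 = 2608251584 (mod 35379338941).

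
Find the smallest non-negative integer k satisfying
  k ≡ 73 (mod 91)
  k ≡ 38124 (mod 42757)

80881

gcd(91, 42757) = 13 and 13 | (38124 − 73), so the pair is consistent; merging gives k ≡ 80881 (mod 299299), where 299299 = lcm(91, 42757).
The solution is unique modulo lcm(91, 42757) = 299299.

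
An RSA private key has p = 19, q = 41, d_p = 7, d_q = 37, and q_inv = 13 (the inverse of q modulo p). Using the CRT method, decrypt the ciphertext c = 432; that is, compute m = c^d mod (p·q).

m₁ = c^(d_p) mod p: c ≡ 14 (mod 19), and 14^7 mod 19 = 3.
m₂ = c^(d_q) mod q: c ≡ 22 (mod 41), and 22^37 mod 41 = 17.
h = q_inv·(m₁ − m₂) mod p = 13·(3 − 17) mod 19 = 8.
m = m₂ + h·q = 17 + 8·41 = 345.

345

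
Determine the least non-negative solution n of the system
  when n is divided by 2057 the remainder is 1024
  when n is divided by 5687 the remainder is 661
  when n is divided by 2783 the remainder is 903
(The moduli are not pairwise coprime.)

gcd(2057, 5687) = 121 and 121 | (661 − 1024), so the pair is consistent; merging gives n ≡ 68905 (mod 96679), where 96679 = lcm(2057, 5687).
gcd(96679, 2783) = 121 and 121 | (903 − 68905), so the pair is consistent; merging gives n ≡ 1712448 (mod 2223617), where 2223617 = lcm(96679, 2783).
The solution is unique modulo lcm(2057, 5687, 2783) = 2223617.

1712448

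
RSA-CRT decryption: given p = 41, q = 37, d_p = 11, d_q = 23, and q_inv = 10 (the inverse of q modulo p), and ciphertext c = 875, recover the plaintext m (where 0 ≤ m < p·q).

m₁ = c^(d_p) mod p: c ≡ 14 (mod 41), and 14^11 mod 41 = 38.
m₂ = c^(d_q) mod q: c ≡ 24 (mod 37), and 24^23 mod 37 = 35.
h = q_inv·(m₁ − m₂) mod p = 10·(38 − 35) mod 41 = 30.
m = m₂ + h·q = 35 + 30·37 = 1145.

1145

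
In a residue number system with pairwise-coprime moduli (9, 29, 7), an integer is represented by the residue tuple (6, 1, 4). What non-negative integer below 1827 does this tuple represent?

Combine the congruences pairwise.
From x ≡ 6 (mod 9) write x = 6 + 9t. Substituting into x ≡ 1 (mod 29) gives 9t ≡ 24 (mod 29), and since 9⁻¹ ≡ 13 (mod 29), t ≡ 22. Hence x ≡ 6 + 9·22 = 204 (mod 261).
From x ≡ 204 (mod 261) write x = 204 + 261t. Substituting into x ≡ 4 (mod 7) gives 261t ≡ 3 (mod 7), and since 2⁻¹ ≡ 4 (mod 7), t ≡ 5. Hence x ≡ 204 + 261·5 = 1509 (mod 1827).

1509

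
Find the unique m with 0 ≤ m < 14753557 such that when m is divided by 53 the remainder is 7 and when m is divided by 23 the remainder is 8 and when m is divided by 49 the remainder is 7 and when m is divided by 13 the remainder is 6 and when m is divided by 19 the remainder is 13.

11198271

From m ≡ 7 (mod 53) write m = 7 + 53t. Substituting into m ≡ 8 (mod 23) gives 53t ≡ 1 (mod 23), and since 7⁻¹ ≡ 10 (mod 23), t ≡ 10. Hence m ≡ 7 + 53·10 = 537 (mod 1219).
From m ≡ 537 (mod 1219) write m = 537 + 1219t. Substituting into m ≡ 7 (mod 49) gives 1219t ≡ 9 (mod 49), and since 43⁻¹ ≡ 8 (mod 49), t ≡ 23. Hence m ≡ 537 + 1219·23 = 28574 (mod 59731).
From m ≡ 28574 (mod 59731) write m = 28574 + 59731t. Substituting into m ≡ 6 (mod 13) gives 59731t ≡ 6 (mod 13), and since 9⁻¹ ≡ 3 (mod 13), t ≡ 5. Hence m ≡ 28574 + 59731·5 = 327229 (mod 776503).
From m ≡ 327229 (mod 776503) write m = 327229 + 776503t. Substituting into m ≡ 13 (mod 19) gives 776503t ≡ 2 (mod 19), and since 11⁻¹ ≡ 7 (mod 19), t ≡ 14. Hence m ≡ 327229 + 776503·14 = 11198271 (mod 14753557).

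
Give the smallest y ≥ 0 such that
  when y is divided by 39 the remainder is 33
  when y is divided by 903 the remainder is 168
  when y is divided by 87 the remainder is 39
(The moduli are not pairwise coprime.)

56154

gcd(39, 903) = 3 and 3 | (168 − 33), so the pair is consistent; merging gives y ≡ 9198 (mod 11739), where 11739 = lcm(39, 903).
gcd(11739, 87) = 3 and 3 | (39 − 9198), so the pair is consistent; merging gives y ≡ 56154 (mod 340431), where 340431 = lcm(11739, 87).
The solution is unique modulo lcm(39, 903, 87) = 340431.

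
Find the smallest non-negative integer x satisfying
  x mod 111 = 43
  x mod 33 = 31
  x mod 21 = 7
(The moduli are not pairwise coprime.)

4816

gcd(111, 33) = 3 and 3 | (31 − 43), so the pair is consistent; merging gives x ≡ 1153 (mod 1221), where 1221 = lcm(111, 33).
gcd(1221, 21) = 3 and 3 | (7 − 1153), so the pair is consistent; merging gives x ≡ 4816 (mod 8547), where 8547 = lcm(1221, 21).
The solution is unique modulo lcm(111, 33, 21) = 8547.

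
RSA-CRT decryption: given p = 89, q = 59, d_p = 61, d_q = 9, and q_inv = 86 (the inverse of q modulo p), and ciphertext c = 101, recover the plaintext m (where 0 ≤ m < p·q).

m₁ = c^(d_p) mod p: c ≡ 12 (mod 89), and 12^61 mod 89 = 77.
m₂ = c^(d_q) mod q: c ≡ 42 (mod 59), and 42^9 mod 59 = 34.
h = q_inv·(m₁ − m₂) mod p = 86·(77 − 34) mod 89 = 49.
m = m₂ + h·q = 34 + 49·59 = 2925.

2925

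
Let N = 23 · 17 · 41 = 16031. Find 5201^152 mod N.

Mod 23: 5201 ≡ 3; by Fermat, exponent reduces to 152 mod 22 = 20; 3^20 ≡ 18 (mod 23).
Mod 17: 5201 ≡ 16; by Fermat, exponent reduces to 152 mod 16 = 8; 16^8 ≡ 1 (mod 17).
Mod 41: 5201 ≡ 35; by Fermat, exponent reduces to 152 mod 40 = 32; 35^32 ≡ 37 (mod 41).
Combine by CRT: x ≡ 18 (mod 23), x ≡ 1 (mod 17), x ≡ 37 (mod 41) ⇒ x ≡ 15658 (mod 16031).

15658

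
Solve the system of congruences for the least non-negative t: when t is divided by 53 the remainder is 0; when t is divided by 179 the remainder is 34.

From t ≡ 0 (mod 53) write t = 0 + 53s. Substituting into t ≡ 34 (mod 179) gives 53s ≡ 34 (mod 179), and since 53⁻¹ ≡ 152 (mod 179), s ≡ 156. Hence t ≡ 0 + 53·156 = 8268 (mod 9487).

8268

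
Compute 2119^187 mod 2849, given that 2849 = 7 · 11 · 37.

Mod 7: 2119 ≡ 5; by Fermat, exponent reduces to 187 mod 6 = 1; 5^1 ≡ 5 (mod 7).
Mod 11: 2119 ≡ 7; by Fermat, exponent reduces to 187 mod 10 = 7; 7^7 ≡ 6 (mod 11).
Mod 37: 2119 ≡ 10; by Fermat, exponent reduces to 187 mod 36 = 7; 10^7 ≡ 10 (mod 37).
Combine by CRT: x ≡ 5 (mod 7), x ≡ 6 (mod 11), x ≡ 10 (mod 37) ⇒ x ≡ 1601 (mod 2849).

1601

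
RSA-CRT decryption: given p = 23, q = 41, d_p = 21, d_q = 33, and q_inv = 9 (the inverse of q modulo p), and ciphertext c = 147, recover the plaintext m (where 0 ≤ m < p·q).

432

m₁ = c^(d_p) mod p: c ≡ 9 (mod 23), and 9^21 mod 23 = 18.
m₂ = c^(d_q) mod q: c ≡ 24 (mod 41), and 24^33 mod 41 = 22.
h = q_inv·(m₁ − m₂) mod p = 9·(18 − 22) mod 23 = 10.
m = m₂ + h·q = 22 + 10·41 = 432.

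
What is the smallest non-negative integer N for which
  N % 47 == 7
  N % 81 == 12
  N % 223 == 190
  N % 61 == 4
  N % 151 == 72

2547591438

From N ≡ 7 (mod 47) write N = 7 + 47t. Substituting into N ≡ 12 (mod 81) gives 47t ≡ 5 (mod 81), and since 47⁻¹ ≡ 50 (mod 81), t ≡ 7. Hence N ≡ 7 + 47·7 = 336 (mod 3807).
From N ≡ 336 (mod 3807) write N = 336 + 3807t. Substituting into N ≡ 190 (mod 223) gives 3807t ≡ 77 (mod 223), and since 16⁻¹ ≡ 14 (mod 223), t ≡ 186. Hence N ≡ 336 + 3807·186 = 708438 (mod 848961).
From N ≡ 708438 (mod 848961) write N = 708438 + 848961t. Substituting into N ≡ 4 (mod 61) gives 848961t ≡ 20 (mod 61), and since 24⁻¹ ≡ 28 (mod 61), t ≡ 11. Hence N ≡ 708438 + 848961·11 = 10047009 (mod 51786621).
From N ≡ 10047009 (mod 51786621) write N = 10047009 + 51786621t. Substituting into N ≡ 72 (mod 151) gives 51786621t ≡ 150 (mod 151), and since 114⁻¹ ≡ 102 (mod 151), t ≡ 49. Hence N ≡ 10047009 + 51786621·49 = 2547591438 (mod 7819779771).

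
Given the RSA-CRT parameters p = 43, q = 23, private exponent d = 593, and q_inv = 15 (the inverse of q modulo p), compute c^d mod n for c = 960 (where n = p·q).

d_p = d mod (p−1) = 593 mod 42 = 5; d_q = d mod (q−1) = 21.
m₁ = c^(d_p) mod p: c ≡ 14 (mod 43), and 14^5 mod 43 = 23.
m₂ = c^(d_q) mod q: c ≡ 17 (mod 23), and 17^21 mod 23 = 19.
h = q_inv·(m₁ − m₂) mod p = 15·(23 − 19) mod 43 = 17.
m = m₂ + h·q = 19 + 17·23 = 410.

410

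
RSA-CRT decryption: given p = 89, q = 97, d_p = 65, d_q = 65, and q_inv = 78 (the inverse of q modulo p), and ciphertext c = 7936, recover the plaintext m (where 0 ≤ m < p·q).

m₁ = c^(d_p) mod p: c ≡ 15 (mod 89), and 15^65 mod 89 = 26.
m₂ = c^(d_q) mod q: c ≡ 79 (mod 97), and 79^65 mod 97 = 79.
h = q_inv·(m₁ − m₂) mod p = 78·(26 − 79) mod 89 = 49.
m = m₂ + h·q = 79 + 49·97 = 4832.

4832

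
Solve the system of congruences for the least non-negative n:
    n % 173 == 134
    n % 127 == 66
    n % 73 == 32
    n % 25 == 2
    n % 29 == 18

155421777

From n ≡ 134 (mod 173) write n = 134 + 173t. Substituting into n ≡ 66 (mod 127) gives 173t ≡ 59 (mod 127), and since 46⁻¹ ≡ 58 (mod 127), t ≡ 120. Hence n ≡ 134 + 173·120 = 20894 (mod 21971).
From n ≡ 20894 (mod 21971) write n = 20894 + 21971t. Substituting into n ≡ 32 (mod 73) gives 21971t ≡ 16 (mod 73), and since 71⁻¹ ≡ 36 (mod 73), t ≡ 65. Hence n ≡ 20894 + 21971·65 = 1449009 (mod 1603883).
From n ≡ 1449009 (mod 1603883) write n = 1449009 + 1603883t. Substituting into n ≡ 2 (mod 25) gives 1603883t ≡ 18 (mod 25), and since 8⁻¹ ≡ 22 (mod 25), t ≡ 21. Hence n ≡ 1449009 + 1603883·21 = 35130552 (mod 40097075).
From n ≡ 35130552 (mod 40097075) write n = 35130552 + 40097075t. Substituting into n ≡ 18 (mod 29) gives 40097075t ≡ 8 (mod 29), and since 22⁻¹ ≡ 4 (mod 29), t ≡ 3. Hence n ≡ 35130552 + 40097075·3 = 155421777 (mod 1162815175).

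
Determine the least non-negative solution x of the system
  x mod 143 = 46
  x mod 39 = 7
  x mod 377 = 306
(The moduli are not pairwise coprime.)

2191

gcd(143, 39) = 13 and 13 | (7 − 46), so the pair is consistent; merging gives x ≡ 46 (mod 429), where 429 = lcm(143, 39).
gcd(429, 377) = 13 and 13 | (306 − 46), so the pair is consistent; merging gives x ≡ 2191 (mod 12441), where 12441 = lcm(429, 377).
The solution is unique modulo lcm(143, 39, 377) = 12441.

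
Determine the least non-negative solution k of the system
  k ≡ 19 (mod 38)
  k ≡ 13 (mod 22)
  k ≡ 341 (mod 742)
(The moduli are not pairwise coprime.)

gcd(38, 22) = 2 and 2 | (13 − 19), so the pair is consistent; merging gives k ≡ 57 (mod 418), where 418 = lcm(38, 22).
gcd(418, 742) = 2 and 2 | (341 − 57), so the pair is consistent; merging gives k ≡ 127965 (mod 155078), where 155078 = lcm(418, 742).
The solution is unique modulo lcm(38, 22, 742) = 155078.

127965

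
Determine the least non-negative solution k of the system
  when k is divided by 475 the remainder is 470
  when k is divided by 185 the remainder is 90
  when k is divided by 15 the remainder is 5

Combine the congruences pairwise.
gcd(475, 185) = 5 and 5 | (90 − 470), so the pair is consistent; merging gives k ≡ 7120 (mod 17575), where 17575 = lcm(475, 185).
gcd(17575, 15) = 5 and 5 | (5 − 7120), so the pair is consistent; merging gives k ≡ 24695 (mod 52725), where 52725 = lcm(17575, 15).
The solution is unique modulo lcm(475, 185, 15) = 52725.

24695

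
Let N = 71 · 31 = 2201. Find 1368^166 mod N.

Mod 71: 1368 ≡ 19; by Fermat, exponent reduces to 166 mod 70 = 26; 19^26 ≡ 60 (mod 71).
Mod 31: 1368 ≡ 4; by Fermat, exponent reduces to 166 mod 30 = 16; 4^16 ≡ 4 (mod 31).
Combine by CRT: x ≡ 60 (mod 71), x ≡ 4 (mod 31) ⇒ x ≡ 841 (mod 2201).

841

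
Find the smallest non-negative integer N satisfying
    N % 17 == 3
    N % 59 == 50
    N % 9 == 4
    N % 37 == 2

291451

The moduli are pairwise coprime; M = 17·59·9·37 = 333999.
M/17 = 19647; 19647 ≡ 12 (mod 17); 12·10 ≡ 1, so inverse 10.
M/59 = 5661; 5661 ≡ 56 (mod 59); 56·39 ≡ 1, so inverse 39.
M/9 = 37111; 37111 ≡ 4 (mod 9); 4·7 ≡ 1, so inverse 7.
M/37 = 9027; 9027 ≡ 36 (mod 37); 36·36 ≡ 1, so inverse 36.
N ≡ 3·19647·10 + 50·5661·39 + 4·37111·7 + 2·9027·36 = 13317412.
13317412 mod 333999 = 291451.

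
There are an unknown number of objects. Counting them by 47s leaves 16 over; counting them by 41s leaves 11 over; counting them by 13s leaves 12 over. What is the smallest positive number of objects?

From N ≡ 16 (mod 47) write N = 16 + 47t. Substituting into N ≡ 11 (mod 41) gives 47t ≡ 36 (mod 41), and since 6⁻¹ ≡ 7 (mod 41), t ≡ 6. Hence N ≡ 16 + 47·6 = 298 (mod 1927).
From N ≡ 298 (mod 1927) write N = 298 + 1927t. Substituting into N ≡ 12 (mod 13) gives 1927t ≡ 0 (mod 13), and since 3⁻¹ ≡ 9 (mod 13), t ≡ 0. Hence N ≡ 298 + 1927·0 = 298 (mod 25051).

298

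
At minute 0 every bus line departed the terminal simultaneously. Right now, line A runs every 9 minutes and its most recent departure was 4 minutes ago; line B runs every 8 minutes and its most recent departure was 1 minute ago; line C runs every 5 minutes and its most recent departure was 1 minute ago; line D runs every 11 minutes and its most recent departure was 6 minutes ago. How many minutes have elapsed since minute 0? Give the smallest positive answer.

3361

The moduli are pairwise coprime; N = 9·8·5·11 = 3960.
N/9 = 440; 440 ≡ 8 (mod 9); 8·8 ≡ 1, so inverse 8.
N/8 = 495; 495 ≡ 7 (mod 8); 7·7 ≡ 1, so inverse 7.
N/5 = 792; 792 ≡ 2 (mod 5); 2·3 ≡ 1, so inverse 3.
N/11 = 360; 360 ≡ 8 (mod 11); 8·7 ≡ 1, so inverse 7.
t ≡ 4·440·8 + 1·495·7 + 1·792·3 + 6·360·7 = 35041.
35041 mod 3960 = 3361.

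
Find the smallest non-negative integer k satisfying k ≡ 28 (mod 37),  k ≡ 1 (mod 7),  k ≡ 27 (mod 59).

From k ≡ 28 (mod 37) write k = 28 + 37t. Substituting into k ≡ 1 (mod 7) gives 37t ≡ 1 (mod 7), and since 2⁻¹ ≡ 4 (mod 7), t ≡ 4. Hence k ≡ 28 + 37·4 = 176 (mod 259).
From k ≡ 176 (mod 259) write k = 176 + 259t. Substituting into k ≡ 27 (mod 59) gives 259t ≡ 28 (mod 59), and since 23⁻¹ ≡ 18 (mod 59), t ≡ 32. Hence k ≡ 176 + 259·32 = 8464 (mod 15281).

8464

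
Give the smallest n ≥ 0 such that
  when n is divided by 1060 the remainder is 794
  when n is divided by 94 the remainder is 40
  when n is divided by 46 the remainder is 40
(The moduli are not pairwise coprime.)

Combine the congruences pairwise.
gcd(1060, 94) = 2 and 2 | (40 − 794), so the pair is consistent; merging gives n ≡ 19874 (mod 49820), where 49820 = lcm(1060, 94).
gcd(49820, 46) = 2 and 2 | (40 − 19874), so the pair is consistent; merging gives n ≡ 966454 (mod 1145860), where 1145860 = lcm(49820, 46).
The solution is unique modulo lcm(1060, 94, 46) = 1145860.

966454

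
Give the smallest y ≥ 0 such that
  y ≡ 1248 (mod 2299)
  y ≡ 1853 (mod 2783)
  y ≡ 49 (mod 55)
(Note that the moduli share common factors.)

90909

gcd(2299, 2783) = 121 and 121 | (1853 − 1248), so the pair is consistent; merging gives y ≡ 38032 (mod 52877), where 52877 = lcm(2299, 2783).
gcd(52877, 55) = 11 and 11 | (49 − 38032), so the pair is consistent; merging gives y ≡ 90909 (mod 264385), where 264385 = lcm(52877, 55).
The solution is unique modulo lcm(2299, 2783, 55) = 264385.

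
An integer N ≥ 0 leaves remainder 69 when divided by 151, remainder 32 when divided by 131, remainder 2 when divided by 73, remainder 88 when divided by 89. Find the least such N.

88764060

The moduli are pairwise coprime; M = 151·131·73·89 = 128517157.
M/151 = 851107; 851107 ≡ 71 (mod 151); 71·134 ≡ 1, so inverse 134.
M/131 = 981047; 981047 ≡ 119 (mod 131); 119·120 ≡ 1, so inverse 120.
M/73 = 1760509; 1760509 ≡ 41 (mod 73); 41·57 ≡ 1, so inverse 57.
M/89 = 1444013; 1444013 ≡ 77 (mod 89); 77·37 ≡ 1, so inverse 37.
N ≡ 69·851107·134 + 32·981047·120 + 2·1760509·57 + 88·1444013·37 = 16538960156.
16538960156 mod 128517157 = 88764060.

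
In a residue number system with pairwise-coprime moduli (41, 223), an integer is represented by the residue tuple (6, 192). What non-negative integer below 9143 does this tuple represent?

Combine the congruences pairwise.
From x ≡ 6 (mod 41) write x = 6 + 41t. Substituting into x ≡ 192 (mod 223) gives 41t ≡ 186 (mod 223), and since 41⁻¹ ≡ 136 (mod 223), t ≡ 97. Hence x ≡ 6 + 41·97 = 3983 (mod 9143).

3983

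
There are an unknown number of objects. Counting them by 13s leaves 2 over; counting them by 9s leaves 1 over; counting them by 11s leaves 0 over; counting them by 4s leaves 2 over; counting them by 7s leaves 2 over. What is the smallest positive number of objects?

7282

Combine the congruences pairwise.
From N ≡ 2 (mod 13) write N = 2 + 13t. Substituting into N ≡ 1 (mod 9) gives 13t ≡ 8 (mod 9), and since 4⁻¹ ≡ 7 (mod 9), t ≡ 2. Hence N ≡ 2 + 13·2 = 28 (mod 117).
From N ≡ 28 (mod 117) write N = 28 + 117t. Substituting into N ≡ 0 (mod 11) gives 117t ≡ 5 (mod 11), and since 7⁻¹ ≡ 8 (mod 11), t ≡ 7. Hence N ≡ 28 + 117·7 = 847 (mod 1287).
From N ≡ 847 (mod 1287) write N = 847 + 1287t. Substituting into N ≡ 2 (mod 4) gives 1287t ≡ 3 (mod 4), and since 3⁻¹ ≡ 3 (mod 4), t ≡ 1. Hence N ≡ 847 + 1287·1 = 2134 (mod 5148).
From N ≡ 2134 (mod 5148) write N = 2134 + 5148t. Substituting into N ≡ 2 (mod 7) gives 5148t ≡ 3 (mod 7), and since 3⁻¹ ≡ 5 (mod 7), t ≡ 1. Hence N ≡ 2134 + 5148·1 = 7282 (mod 36036).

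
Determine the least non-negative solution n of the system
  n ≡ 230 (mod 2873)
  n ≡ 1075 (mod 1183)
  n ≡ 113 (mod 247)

11722

gcd(2873, 1183) = 169 and 169 | (1075 − 230), so the pair is consistent; merging gives n ≡ 11722 (mod 20111), where 20111 = lcm(2873, 1183).
gcd(20111, 247) = 13 and 13 | (113 − 11722), so the pair is consistent; merging gives n ≡ 11722 (mod 382109), where 382109 = lcm(20111, 247).
The solution is unique modulo lcm(2873, 1183, 247) = 382109.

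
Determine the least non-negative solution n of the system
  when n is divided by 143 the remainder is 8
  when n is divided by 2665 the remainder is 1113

Combine the congruences pairwise.
gcd(143, 2665) = 13 and 13 | (1113 − 8), so the pair is consistent; merging gives n ≡ 6443 (mod 29315), where 29315 = lcm(143, 2665).
The solution is unique modulo lcm(143, 2665) = 29315.

6443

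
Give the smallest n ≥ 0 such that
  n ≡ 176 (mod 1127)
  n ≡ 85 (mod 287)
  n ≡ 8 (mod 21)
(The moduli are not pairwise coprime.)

20462

gcd(1127, 287) = 7 and 7 | (85 − 176), so the pair is consistent; merging gives n ≡ 20462 (mod 46207), where 46207 = lcm(1127, 287).
gcd(46207, 21) = 7 and 7 | (8 − 20462), so the pair is consistent; merging gives n ≡ 20462 (mod 138621), where 138621 = lcm(46207, 21).
The solution is unique modulo lcm(1127, 287, 21) = 138621.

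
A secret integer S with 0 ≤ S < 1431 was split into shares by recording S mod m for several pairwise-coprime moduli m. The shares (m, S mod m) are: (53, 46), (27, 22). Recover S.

1318

Combine the congruences pairwise.
From S ≡ 46 (mod 53) write S = 46 + 53t. Substituting into S ≡ 22 (mod 27) gives 53t ≡ 3 (mod 27), and since 26⁻¹ ≡ 26 (mod 27), t ≡ 24. Hence S ≡ 46 + 53·24 = 1318 (mod 1431).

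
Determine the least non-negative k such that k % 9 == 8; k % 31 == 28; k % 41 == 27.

From k ≡ 8 (mod 9) write k = 8 + 9t. Substituting into k ≡ 28 (mod 31) gives 9t ≡ 20 (mod 31), and since 9⁻¹ ≡ 7 (mod 31), t ≡ 16. Hence k ≡ 8 + 9·16 = 152 (mod 279).
From k ≡ 152 (mod 279) write k = 152 + 279t. Substituting into k ≡ 27 (mod 41) gives 279t ≡ 39 (mod 41), and since 33⁻¹ ≡ 5 (mod 41), t ≡ 31. Hence k ≡ 152 + 279·31 = 8801 (mod 11439).

8801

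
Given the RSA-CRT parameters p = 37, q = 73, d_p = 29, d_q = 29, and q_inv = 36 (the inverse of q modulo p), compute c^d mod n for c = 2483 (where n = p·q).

1242

m₁ = c^(d_p) mod p: c ≡ 4 (mod 37), and 4^29 mod 37 = 21.
m₂ = c^(d_q) mod q: c ≡ 1 (mod 73), and 1^29 mod 73 = 1.
h = q_inv·(m₁ − m₂) mod p = 36·(21 − 1) mod 37 = 17.
m = m₂ + h·q = 1 + 17·73 = 1242.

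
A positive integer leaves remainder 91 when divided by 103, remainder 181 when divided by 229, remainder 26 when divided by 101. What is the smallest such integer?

2196978

The moduli are pairwise coprime; N = 103·229·101 = 2382287.
N/103 = 23129; 23129 ≡ 57 (mod 103); 57·47 ≡ 1, so inverse 47.
N/229 = 10403; 10403 ≡ 98 (mod 229); 98·222 ≡ 1, so inverse 222.
N/101 = 23587; 23587 ≡ 54 (mod 101); 54·58 ≡ 1, so inverse 58.
x ≡ 91·23129·47 + 181·10403·222 + 26·23587·58 = 552505275.
552505275 mod 2382287 = 2196978.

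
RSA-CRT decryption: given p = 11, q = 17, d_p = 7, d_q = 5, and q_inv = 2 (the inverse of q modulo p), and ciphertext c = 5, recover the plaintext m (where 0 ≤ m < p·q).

m₁ = c^(d_p) mod p: c ≡ 5 (mod 11), and 5^7 mod 11 = 3.
m₂ = c^(d_q) mod q: c ≡ 5 (mod 17), and 5^5 mod 17 = 14.
h = q_inv·(m₁ − m₂) mod p = 2·(3 − 14) mod 11 = 0.
m = m₂ + h·q = 14 + 0·17 = 14.

14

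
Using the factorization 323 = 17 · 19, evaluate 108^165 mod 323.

126

Mod 17: 108 ≡ 6; by Fermat, exponent reduces to 165 mod 16 = 5; 6^5 ≡ 7 (mod 17).
Mod 19: 108 ≡ 13; by Fermat, exponent reduces to 165 mod 18 = 3; 13^3 ≡ 12 (mod 19).
Combine by CRT: x ≡ 7 (mod 17), x ≡ 12 (mod 19) ⇒ x ≡ 126 (mod 323).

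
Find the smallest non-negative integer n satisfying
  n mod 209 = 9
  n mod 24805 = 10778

gcd(209, 24805) = 11 and 11 | (10778 − 9), so the pair is consistent; merging gives n ≡ 209218 (mod 471295), where 471295 = lcm(209, 24805).
The solution is unique modulo lcm(209, 24805) = 471295.

209218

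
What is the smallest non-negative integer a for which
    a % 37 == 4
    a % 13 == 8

From a ≡ 4 (mod 37) write a = 4 + 37t. Substituting into a ≡ 8 (mod 13) gives 37t ≡ 4 (mod 13), and since 11⁻¹ ≡ 6 (mod 13), t ≡ 11. Hence a ≡ 4 + 37·11 = 411 (mod 481).

411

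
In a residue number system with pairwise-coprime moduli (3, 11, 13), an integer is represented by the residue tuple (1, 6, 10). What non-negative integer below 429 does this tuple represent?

127

Combine the congruences pairwise.
From x ≡ 1 (mod 3) write x = 1 + 3t. Substituting into x ≡ 6 (mod 11) gives 3t ≡ 5 (mod 11), and since 3⁻¹ ≡ 4 (mod 11), t ≡ 9. Hence x ≡ 1 + 3·9 = 28 (mod 33).
From x ≡ 28 (mod 33) write x = 28 + 33t. Substituting into x ≡ 10 (mod 13) gives 33t ≡ 8 (mod 13), and since 7⁻¹ ≡ 2 (mod 13), t ≡ 3. Hence x ≡ 28 + 33·3 = 127 (mod 429).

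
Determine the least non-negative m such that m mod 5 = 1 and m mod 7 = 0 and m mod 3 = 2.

56

The moduli are pairwise coprime; N = 5·7·3 = 105.
N/5 = 21; 21 ≡ 1 (mod 5), inverse 1.
N/7 = 15; 15 ≡ 1 (mod 7), inverse 1.
N/3 = 35; 35 ≡ 2 (mod 3); 2·2 ≡ 1, so inverse 2.
m ≡ 1·21·1 + 0·15·1 + 2·35·2 = 161.
161 mod 105 = 56.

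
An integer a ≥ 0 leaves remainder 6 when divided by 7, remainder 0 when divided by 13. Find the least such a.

From a ≡ 6 (mod 7) write a = 6 + 7t. Substituting into a ≡ 0 (mod 13) gives 7t ≡ 7 (mod 13), and since 7⁻¹ ≡ 2 (mod 13), t ≡ 1. Hence a ≡ 6 + 7·1 = 13 (mod 91).

13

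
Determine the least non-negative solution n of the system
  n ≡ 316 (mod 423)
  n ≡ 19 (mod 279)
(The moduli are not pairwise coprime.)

11737

gcd(423, 279) = 9 and 9 | (19 − 316), so the pair is consistent; merging gives n ≡ 11737 (mod 13113), where 13113 = lcm(423, 279).
The solution is unique modulo lcm(423, 279) = 13113.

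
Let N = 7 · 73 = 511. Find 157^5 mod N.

Mod 7: 157 ≡ 3; 3^5 ≡ 5 (mod 7).
Mod 73: 157 ≡ 11; 11^5 ≡ 13 (mod 73).
Combine by CRT: x ≡ 5 (mod 7), x ≡ 13 (mod 73) ⇒ x ≡ 159 (mod 511).

159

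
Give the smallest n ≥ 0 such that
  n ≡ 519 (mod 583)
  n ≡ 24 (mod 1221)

gcd(583, 1221) = 11 and 11 | (24 − 519), so the pair is consistent; merging gives n ≡ 11013 (mod 64713), where 64713 = lcm(583, 1221).
The solution is unique modulo lcm(583, 1221) = 64713.

11013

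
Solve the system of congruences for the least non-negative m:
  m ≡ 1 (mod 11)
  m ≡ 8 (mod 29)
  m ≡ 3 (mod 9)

The moduli are pairwise coprime; N = 11·29·9 = 2871.
N/11 = 261; 261 ≡ 8 (mod 11); 8·7 ≡ 1, so inverse 7.
N/29 = 99; 99 ≡ 12 (mod 29); 12·17 ≡ 1, so inverse 17.
N/9 = 319; 319 ≡ 4 (mod 9); 4·7 ≡ 1, so inverse 7.
m ≡ 1·261·7 + 8·99·17 + 3·319·7 = 21990.
21990 mod 2871 = 1893.

1893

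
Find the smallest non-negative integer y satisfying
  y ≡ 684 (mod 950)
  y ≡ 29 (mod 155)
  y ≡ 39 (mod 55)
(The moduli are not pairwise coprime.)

241984

gcd(950, 155) = 5 and 5 | (29 − 684), so the pair is consistent; merging gives y ≡ 6384 (mod 29450), where 29450 = lcm(950, 155).
gcd(29450, 55) = 5 and 5 | (39 − 6384), so the pair is consistent; merging gives y ≡ 241984 (mod 323950), where 323950 = lcm(29450, 55).
The solution is unique modulo lcm(950, 155, 55) = 323950.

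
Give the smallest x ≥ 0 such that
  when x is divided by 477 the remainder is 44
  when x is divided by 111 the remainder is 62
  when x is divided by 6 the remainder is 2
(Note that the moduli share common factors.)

gcd(477, 111) = 3 and 3 | (62 − 44), so the pair is consistent; merging gives x ≡ 6722 (mod 17649), where 17649 = lcm(477, 111).
gcd(17649, 6) = 3 and 3 | (2 − 6722), so the pair is consistent; merging gives x ≡ 6722 (mod 35298), where 35298 = lcm(17649, 6).
The solution is unique modulo lcm(477, 111, 6) = 35298.

6722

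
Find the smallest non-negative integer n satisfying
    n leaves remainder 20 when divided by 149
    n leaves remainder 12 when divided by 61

1659

Combine the congruences pairwise.
From n ≡ 20 (mod 149) write n = 20 + 149t. Substituting into n ≡ 12 (mod 61) gives 149t ≡ 53 (mod 61), and since 27⁻¹ ≡ 52 (mod 61), t ≡ 11. Hence n ≡ 20 + 149·11 = 1659 (mod 9089).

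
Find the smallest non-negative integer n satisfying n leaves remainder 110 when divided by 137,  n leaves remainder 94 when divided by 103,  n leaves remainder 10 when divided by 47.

From n ≡ 110 (mod 137) write n = 110 + 137t. Substituting into n ≡ 94 (mod 103) gives 137t ≡ 87 (mod 103), and since 34⁻¹ ≡ 100 (mod 103), t ≡ 48. Hence n ≡ 110 + 137·48 = 6686 (mod 14111).
From n ≡ 6686 (mod 14111) write n = 6686 + 14111t. Substituting into n ≡ 10 (mod 47) gives 14111t ≡ 45 (mod 47), and since 11⁻¹ ≡ 30 (mod 47), t ≡ 34. Hence n ≡ 6686 + 14111·34 = 486460 (mod 663217).

486460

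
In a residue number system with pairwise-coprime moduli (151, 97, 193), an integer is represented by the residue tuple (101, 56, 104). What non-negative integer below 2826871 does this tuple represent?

1301117

The moduli are pairwise coprime; N = 151·97·193 = 2826871.
N/151 = 18721; 18721 ≡ 148 (mod 151); 148·50 ≡ 1, so inverse 50.
N/97 = 29143; 29143 ≡ 43 (mod 97); 43·88 ≡ 1, so inverse 88.
N/193 = 14647; 14647 ≡ 172 (mod 193); 172·147 ≡ 1, so inverse 147.
x ≡ 101·18721·50 + 56·29143·88 + 104·14647·147 = 462081090.
462081090 mod 2826871 = 1301117.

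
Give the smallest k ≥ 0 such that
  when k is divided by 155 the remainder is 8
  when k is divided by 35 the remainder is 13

gcd(155, 35) = 5 and 5 | (13 − 8), so the pair is consistent; merging gives k ≡ 783 (mod 1085), where 1085 = lcm(155, 35).
The solution is unique modulo lcm(155, 35) = 1085.

783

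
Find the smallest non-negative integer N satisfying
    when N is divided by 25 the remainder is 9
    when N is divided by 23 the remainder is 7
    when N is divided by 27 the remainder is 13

4009

From N ≡ 9 (mod 25) write N = 9 + 25t. Substituting into N ≡ 7 (mod 23) gives 25t ≡ 21 (mod 23), and since 2⁻¹ ≡ 12 (mod 23), t ≡ 22. Hence N ≡ 9 + 25·22 = 559 (mod 575).
From N ≡ 559 (mod 575) write N = 559 + 575t. Substituting into N ≡ 13 (mod 27) gives 575t ≡ 21 (mod 27), and since 8⁻¹ ≡ 17 (mod 27), t ≡ 6. Hence N ≡ 559 + 575·6 = 4009 (mod 15525).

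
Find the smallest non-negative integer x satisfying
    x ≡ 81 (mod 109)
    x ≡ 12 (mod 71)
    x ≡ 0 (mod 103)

From x ≡ 81 (mod 109) write x = 81 + 109t. Substituting into x ≡ 12 (mod 71) gives 109t ≡ 2 (mod 71), and since 38⁻¹ ≡ 43 (mod 71), t ≡ 15. Hence x ≡ 81 + 109·15 = 1716 (mod 7739).
From x ≡ 1716 (mod 7739) write x = 1716 + 7739t. Substituting into x ≡ 0 (mod 103) gives 7739t ≡ 35 (mod 103), and since 14⁻¹ ≡ 81 (mod 103), t ≡ 54. Hence x ≡ 1716 + 7739·54 = 419622 (mod 797117).

419622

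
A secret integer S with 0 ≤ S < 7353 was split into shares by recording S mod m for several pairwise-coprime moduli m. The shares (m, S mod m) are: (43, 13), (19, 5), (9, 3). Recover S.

The moduli are pairwise coprime; N = 43·19·9 = 7353.
N/43 = 171; 171 ≡ 42 (mod 43); 42·42 ≡ 1, so inverse 42.
N/19 = 387; 387 ≡ 7 (mod 19); 7·11 ≡ 1, so inverse 11.
N/9 = 817; 817 ≡ 7 (mod 9); 7·4 ≡ 1, so inverse 4.
S ≡ 13·171·42 + 5·387·11 + 3·817·4 = 124455.
124455 mod 7353 = 6807.

6807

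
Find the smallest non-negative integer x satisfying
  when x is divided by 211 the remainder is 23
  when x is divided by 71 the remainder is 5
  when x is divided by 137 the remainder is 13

646105

The moduli are pairwise coprime; N = 211·71·137 = 2052397.
N/211 = 9727; 9727 ≡ 21 (mod 211); 21·201 ≡ 1, so inverse 201.
N/71 = 28907; 28907 ≡ 10 (mod 71); 10·64 ≡ 1, so inverse 64.
N/137 = 14981; 14981 ≡ 48 (mod 137); 48·20 ≡ 1, so inverse 20.
x ≡ 23·9727·201 + 5·28907·64 + 13·14981·20 = 58113221.
58113221 mod 2052397 = 646105.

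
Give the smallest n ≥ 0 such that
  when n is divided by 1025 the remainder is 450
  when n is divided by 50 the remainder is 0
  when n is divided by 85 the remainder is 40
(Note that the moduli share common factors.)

20950

gcd(1025, 50) = 25 and 25 | (0 − 450), so the pair is consistent; merging gives n ≡ 450 (mod 2050), where 2050 = lcm(1025, 50).
gcd(2050, 85) = 5 and 5 | (40 − 450), so the pair is consistent; merging gives n ≡ 20950 (mod 34850), where 34850 = lcm(2050, 85).
The solution is unique modulo lcm(1025, 50, 85) = 34850.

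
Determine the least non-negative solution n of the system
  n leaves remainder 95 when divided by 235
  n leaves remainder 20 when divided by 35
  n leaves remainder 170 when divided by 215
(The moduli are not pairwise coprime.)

38870

gcd(235, 35) = 5 and 5 | (20 − 95), so the pair is consistent; merging gives n ≡ 1035 (mod 1645), where 1645 = lcm(235, 35).
gcd(1645, 215) = 5 and 5 | (170 − 1035), so the pair is consistent; merging gives n ≡ 38870 (mod 70735), where 70735 = lcm(1645, 215).
The solution is unique modulo lcm(235, 35, 215) = 70735.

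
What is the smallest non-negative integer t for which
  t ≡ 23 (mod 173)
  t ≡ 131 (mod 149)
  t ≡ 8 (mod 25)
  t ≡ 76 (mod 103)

From t ≡ 23 (mod 173) write t = 23 + 173s. Substituting into t ≡ 131 (mod 149) gives 173s ≡ 108 (mod 149), and since 24⁻¹ ≡ 118 (mod 149), s ≡ 79. Hence t ≡ 23 + 173·79 = 13690 (mod 25777).
From t ≡ 13690 (mod 25777) write t = 13690 + 25777s. Substituting into t ≡ 8 (mod 25) gives 25777s ≡ 18 (mod 25), and since 2⁻¹ ≡ 13 (mod 25), s ≡ 9. Hence t ≡ 13690 + 25777·9 = 245683 (mod 644425).
From t ≡ 245683 (mod 644425) write t = 245683 + 644425s. Substituting into t ≡ 76 (mod 103) gives 644425s ≡ 48 (mod 103), and since 57⁻¹ ≡ 47 (mod 103), s ≡ 93. Hence t ≡ 245683 + 644425·93 = 60177208 (mod 66375775).

60177208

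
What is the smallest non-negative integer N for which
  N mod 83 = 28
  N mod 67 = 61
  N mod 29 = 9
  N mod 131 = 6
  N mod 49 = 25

663796263

From N ≡ 28 (mod 83) write N = 28 + 83t. Substituting into N ≡ 61 (mod 67) gives 83t ≡ 33 (mod 67), and since 16⁻¹ ≡ 21 (mod 67), t ≡ 23. Hence N ≡ 28 + 83·23 = 1937 (mod 5561).
From N ≡ 1937 (mod 5561) write N = 1937 + 5561t. Substituting into N ≡ 9 (mod 29) gives 5561t ≡ 15 (mod 29), and since 22⁻¹ ≡ 4 (mod 29), t ≡ 2. Hence N ≡ 1937 + 5561·2 = 13059 (mod 161269).
From N ≡ 13059 (mod 161269) write N = 13059 + 161269t. Substituting into N ≡ 6 (mod 131) gives 161269t ≡ 47 (mod 131), and since 8⁻¹ ≡ 82 (mod 131), t ≡ 55. Hence N ≡ 13059 + 161269·55 = 8882854 (mod 21126239).
From N ≡ 8882854 (mod 21126239) write N = 8882854 + 21126239t. Substituting into N ≡ 25 (mod 49) gives 21126239t ≡ 38 (mod 49), and since 36⁻¹ ≡ 15 (mod 49), t ≡ 31. Hence N ≡ 8882854 + 21126239·31 = 663796263 (mod 1035185711).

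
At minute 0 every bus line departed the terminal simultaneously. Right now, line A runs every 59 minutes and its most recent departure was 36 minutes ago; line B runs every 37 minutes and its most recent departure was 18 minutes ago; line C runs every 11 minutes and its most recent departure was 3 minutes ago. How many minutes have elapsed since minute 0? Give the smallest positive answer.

The moduli are pairwise coprime; N = 59·37·11 = 24013.
N/59 = 407; 407 ≡ 53 (mod 59); 53·49 ≡ 1, so inverse 49.
N/37 = 649; 649 ≡ 20 (mod 37); 20·13 ≡ 1, so inverse 13.
N/11 = 2183; 2183 ≡ 5 (mod 11); 5·9 ≡ 1, so inverse 9.
t ≡ 36·407·49 + 18·649·13 + 3·2183·9 = 928755.
928755 mod 24013 = 16261.

16261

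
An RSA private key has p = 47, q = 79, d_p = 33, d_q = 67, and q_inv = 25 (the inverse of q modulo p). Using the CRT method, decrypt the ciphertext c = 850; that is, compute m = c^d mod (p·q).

53

m₁ = c^(d_p) mod p: c ≡ 4 (mod 47), and 4^33 mod 47 = 6.
m₂ = c^(d_q) mod q: c ≡ 60 (mod 79), and 60^67 mod 79 = 53.
h = q_inv·(m₁ − m₂) mod p = 25·(6 − 53) mod 47 = 0.
m = m₂ + h·q = 53 + 0·79 = 53.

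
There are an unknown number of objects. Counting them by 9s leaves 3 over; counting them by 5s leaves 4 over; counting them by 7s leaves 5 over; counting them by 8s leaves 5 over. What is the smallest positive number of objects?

Combine the congruences pairwise.
From N ≡ 3 (mod 9) write N = 3 + 9t. Substituting into N ≡ 4 (mod 5) gives 9t ≡ 1 (mod 5), and since 4⁻¹ ≡ 4 (mod 5), t ≡ 4. Hence N ≡ 3 + 9·4 = 39 (mod 45).
From N ≡ 39 (mod 45) write N = 39 + 45t. Substituting into N ≡ 5 (mod 7) gives 45t ≡ 1 (mod 7), and since 3⁻¹ ≡ 5 (mod 7), t ≡ 5. Hence N ≡ 39 + 45·5 = 264 (mod 315).
From N ≡ 264 (mod 315) write N = 264 + 315t. Substituting into N ≡ 5 (mod 8) gives 315t ≡ 5 (mod 8), and since 3⁻¹ ≡ 3 (mod 8), t ≡ 7. Hence N ≡ 264 + 315·7 = 2469 (mod 2520).

2469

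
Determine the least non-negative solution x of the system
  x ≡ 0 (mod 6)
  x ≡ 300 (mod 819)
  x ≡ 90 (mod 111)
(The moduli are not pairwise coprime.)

26508

gcd(6, 819) = 3 and 3 | (300 − 0), so the pair is consistent; merging gives x ≡ 300 (mod 1638), where 1638 = lcm(6, 819).
gcd(1638, 111) = 3 and 3 | (90 − 300), so the pair is consistent; merging gives x ≡ 26508 (mod 60606), where 60606 = lcm(1638, 111).
The solution is unique modulo lcm(6, 819, 111) = 60606.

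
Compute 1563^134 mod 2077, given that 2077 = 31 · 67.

Mod 31: 1563 ≡ 13; by Fermat, exponent reduces to 134 mod 30 = 14; 13^14 ≡ 19 (mod 31).
Mod 67: 1563 ≡ 22; by Fermat, exponent reduces to 134 mod 66 = 2; 22^2 ≡ 15 (mod 67).
Combine by CRT: x ≡ 19 (mod 31), x ≡ 15 (mod 67) ⇒ x ≡ 484 (mod 2077).

484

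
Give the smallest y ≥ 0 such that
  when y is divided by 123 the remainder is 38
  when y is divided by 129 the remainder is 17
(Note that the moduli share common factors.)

3113

Combine the congruences pairwise.
gcd(123, 129) = 3 and 3 | (17 − 38), so the pair is consistent; merging gives y ≡ 3113 (mod 5289), where 5289 = lcm(123, 129).
The solution is unique modulo lcm(123, 129) = 5289.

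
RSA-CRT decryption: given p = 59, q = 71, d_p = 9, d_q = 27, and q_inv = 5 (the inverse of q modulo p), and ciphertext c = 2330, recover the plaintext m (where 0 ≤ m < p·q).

m₁ = c^(d_p) mod p: c ≡ 29 (mod 59), and 29^9 mod 59 = 28.
m₂ = c^(d_q) mod q: c ≡ 58 (mod 71), and 58^27 mod 71 = 12.
h = q_inv·(m₁ − m₂) mod p = 5·(28 − 12) mod 59 = 21.
m = m₂ + h·q = 12 + 21·71 = 1503.

1503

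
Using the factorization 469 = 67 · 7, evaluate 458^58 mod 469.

Mod 67: 458 ≡ 56; 56^58 ≡ 60 (mod 67).
Mod 7: 458 ≡ 3; by Fermat, exponent reduces to 58 mod 6 = 4; 3^4 ≡ 4 (mod 7).
Combine by CRT: x ≡ 60 (mod 67), x ≡ 4 (mod 7) ⇒ x ≡ 60 (mod 469).

60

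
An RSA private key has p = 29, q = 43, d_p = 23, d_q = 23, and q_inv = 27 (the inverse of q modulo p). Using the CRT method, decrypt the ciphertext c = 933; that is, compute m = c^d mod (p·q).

m₁ = c^(d_p) mod p: c ≡ 5 (mod 29), and 5^23 mod 29 = 4.
m₂ = c^(d_q) mod q: c ≡ 30 (mod 43), and 30^23 mod 43 = 3.
h = q_inv·(m₁ − m₂) mod p = 27·(4 − 3) mod 29 = 27.
m = m₂ + h·q = 3 + 27·43 = 1164.

1164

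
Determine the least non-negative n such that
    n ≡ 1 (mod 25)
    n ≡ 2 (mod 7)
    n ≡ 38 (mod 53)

5126

From n ≡ 1 (mod 25) write n = 1 + 25t. Substituting into n ≡ 2 (mod 7) gives 25t ≡ 1 (mod 7), and since 4⁻¹ ≡ 2 (mod 7), t ≡ 2. Hence n ≡ 1 + 25·2 = 51 (mod 175).
From n ≡ 51 (mod 175) write n = 51 + 175t. Substituting into n ≡ 38 (mod 53) gives 175t ≡ 40 (mod 53), and since 16⁻¹ ≡ 10 (mod 53), t ≡ 29. Hence n ≡ 51 + 175·29 = 5126 (mod 9275).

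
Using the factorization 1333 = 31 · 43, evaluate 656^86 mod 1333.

Mod 31: 656 ≡ 5; by Fermat, exponent reduces to 86 mod 30 = 26; 5^26 ≡ 25 (mod 31).
Mod 43: 656 ≡ 11; by Fermat, exponent reduces to 86 mod 42 = 2; 11^2 ≡ 35 (mod 43).
Combine by CRT: x ≡ 25 (mod 31), x ≡ 35 (mod 43) ⇒ x ≡ 1110 (mod 1333).

1110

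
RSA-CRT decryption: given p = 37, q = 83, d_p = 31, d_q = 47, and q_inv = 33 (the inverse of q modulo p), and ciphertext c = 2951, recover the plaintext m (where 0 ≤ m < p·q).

m₁ = c^(d_p) mod p: c ≡ 28 (mod 37), and 28^31 mod 37 = 25.
m₂ = c^(d_q) mod q: c ≡ 46 (mod 83), and 46^47 mod 83 = 52.
h = q_inv·(m₁ − m₂) mod p = 33·(25 − 52) mod 37 = 34.
m = m₂ + h·q = 52 + 34·83 = 2874.

2874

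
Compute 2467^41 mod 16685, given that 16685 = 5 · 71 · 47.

Mod 5: 2467 ≡ 2; by Fermat, exponent reduces to 41 mod 4 = 1; 2^1 ≡ 2 (mod 5).
Mod 71: 2467 ≡ 53; 53^41 ≡ 42 (mod 71).
Mod 47: 2467 ≡ 23; 23^41 ≡ 15 (mod 47).
Combine by CRT: x ≡ 2 (mod 5), x ≡ 42 (mod 71), x ≡ 15 (mod 47) ⇒ x ≡ 2882 (mod 16685).

2882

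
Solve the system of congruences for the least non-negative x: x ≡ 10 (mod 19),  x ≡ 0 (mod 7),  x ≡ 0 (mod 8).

The moduli are pairwise coprime; N = 19·7·8 = 1064.
N/19 = 56; 56 ≡ 18 (mod 19); 18·18 ≡ 1, so inverse 18.
N/7 = 152; 152 ≡ 5 (mod 7); 5·3 ≡ 1, so inverse 3.
N/8 = 133; 133 ≡ 5 (mod 8); 5·5 ≡ 1, so inverse 5.
x ≡ 10·56·18 + 0·152·3 + 0·133·5 = 10080.
10080 mod 1064 = 504.

504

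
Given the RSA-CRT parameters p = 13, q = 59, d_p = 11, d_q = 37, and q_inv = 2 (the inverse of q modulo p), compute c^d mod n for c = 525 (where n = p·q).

476

m₁ = c^(d_p) mod p: c ≡ 5 (mod 13), and 5^11 mod 13 = 8.
m₂ = c^(d_q) mod q: c ≡ 53 (mod 59), and 53^37 mod 59 = 4.
h = q_inv·(m₁ − m₂) mod p = 2·(8 − 4) mod 13 = 8.
m = m₂ + h·q = 4 + 8·59 = 476.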